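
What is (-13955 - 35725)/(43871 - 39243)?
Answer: -12420/1157 ≈ -10.735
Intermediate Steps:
(-13955 - 35725)/(43871 - 39243) = -49680/4628 = -49680*1/4628 = -12420/1157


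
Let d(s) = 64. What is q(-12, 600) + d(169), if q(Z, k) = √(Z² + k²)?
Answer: 64 + 12*√2501 ≈ 664.12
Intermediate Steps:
q(-12, 600) + d(169) = √((-12)² + 600²) + 64 = √(144 + 360000) + 64 = √360144 + 64 = 12*√2501 + 64 = 64 + 12*√2501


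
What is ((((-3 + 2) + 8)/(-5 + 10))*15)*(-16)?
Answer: -336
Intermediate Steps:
((((-3 + 2) + 8)/(-5 + 10))*15)*(-16) = (((-1 + 8)/5)*15)*(-16) = ((7*(⅕))*15)*(-16) = ((7/5)*15)*(-16) = 21*(-16) = -336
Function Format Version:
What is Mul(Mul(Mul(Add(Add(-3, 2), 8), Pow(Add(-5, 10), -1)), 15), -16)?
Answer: -336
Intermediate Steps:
Mul(Mul(Mul(Add(Add(-3, 2), 8), Pow(Add(-5, 10), -1)), 15), -16) = Mul(Mul(Mul(Add(-1, 8), Pow(5, -1)), 15), -16) = Mul(Mul(Mul(7, Rational(1, 5)), 15), -16) = Mul(Mul(Rational(7, 5), 15), -16) = Mul(21, -16) = -336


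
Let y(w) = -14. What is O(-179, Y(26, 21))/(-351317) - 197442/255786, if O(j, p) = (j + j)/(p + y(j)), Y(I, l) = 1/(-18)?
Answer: -2925154209471/3789179741831 ≈ -0.77198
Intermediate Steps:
Y(I, l) = -1/18
O(j, p) = 2*j/(-14 + p) (O(j, p) = (j + j)/(p - 14) = (2*j)/(-14 + p) = 2*j/(-14 + p))
O(-179, Y(26, 21))/(-351317) - 197442/255786 = (2*(-179)/(-14 - 1/18))/(-351317) - 197442/255786 = (2*(-179)/(-253/18))*(-1/351317) - 197442*1/255786 = (2*(-179)*(-18/253))*(-1/351317) - 32907/42631 = (6444/253)*(-1/351317) - 32907/42631 = -6444/88883201 - 32907/42631 = -2925154209471/3789179741831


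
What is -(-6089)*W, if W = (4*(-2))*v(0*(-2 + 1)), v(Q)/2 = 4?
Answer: -389696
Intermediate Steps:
v(Q) = 8 (v(Q) = 2*4 = 8)
W = -64 (W = (4*(-2))*8 = -8*8 = -64)
-(-6089)*W = -(-6089)*(-64) = -6089*64 = -389696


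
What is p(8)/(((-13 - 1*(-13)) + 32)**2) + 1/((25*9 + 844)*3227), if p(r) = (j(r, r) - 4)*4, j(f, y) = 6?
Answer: 3449791/441556864 ≈ 0.0078128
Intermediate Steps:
p(r) = 8 (p(r) = (6 - 4)*4 = 2*4 = 8)
p(8)/(((-13 - 1*(-13)) + 32)**2) + 1/((25*9 + 844)*3227) = 8/(((-13 - 1*(-13)) + 32)**2) + 1/((25*9 + 844)*3227) = 8/(((-13 + 13) + 32)**2) + (1/3227)/(225 + 844) = 8/((0 + 32)**2) + (1/3227)/1069 = 8/(32**2) + (1/1069)*(1/3227) = 8/1024 + 1/3449663 = 8*(1/1024) + 1/3449663 = 1/128 + 1/3449663 = 3449791/441556864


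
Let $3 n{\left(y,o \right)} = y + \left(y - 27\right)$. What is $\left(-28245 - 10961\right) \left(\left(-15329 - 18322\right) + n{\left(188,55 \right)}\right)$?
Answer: $\frac{3944280424}{3} \approx 1.3148 \cdot 10^{9}$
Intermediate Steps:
$n{\left(y,o \right)} = -9 + \frac{2 y}{3}$ ($n{\left(y,o \right)} = \frac{y + \left(y - 27\right)}{3} = \frac{y + \left(-27 + y\right)}{3} = \frac{-27 + 2 y}{3} = -9 + \frac{2 y}{3}$)
$\left(-28245 - 10961\right) \left(\left(-15329 - 18322\right) + n{\left(188,55 \right)}\right) = \left(-28245 - 10961\right) \left(\left(-15329 - 18322\right) + \left(-9 + \frac{2}{3} \cdot 188\right)\right) = - 39206 \left(\left(-15329 - 18322\right) + \left(-9 + \frac{376}{3}\right)\right) = - 39206 \left(-33651 + \frac{349}{3}\right) = \left(-39206\right) \left(- \frac{100604}{3}\right) = \frac{3944280424}{3}$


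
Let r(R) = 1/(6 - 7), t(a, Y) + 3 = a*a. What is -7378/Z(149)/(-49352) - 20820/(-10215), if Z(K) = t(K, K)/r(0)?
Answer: 24525334865/12033003048 ≈ 2.0382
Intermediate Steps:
t(a, Y) = -3 + a² (t(a, Y) = -3 + a*a = -3 + a²)
r(R) = -1 (r(R) = 1/(-1) = -1)
Z(K) = 3 - K² (Z(K) = (-3 + K²)/(-1) = (-3 + K²)*(-1) = 3 - K²)
-7378/Z(149)/(-49352) - 20820/(-10215) = -7378/(3 - 1*149²)/(-49352) - 20820/(-10215) = -7378/(3 - 1*22201)*(-1/49352) - 20820*(-1/10215) = -7378/(3 - 22201)*(-1/49352) + 1388/681 = -7378/(-22198)*(-1/49352) + 1388/681 = -7378*(-1/22198)*(-1/49352) + 1388/681 = (3689/11099)*(-1/49352) + 1388/681 = -119/17669608 + 1388/681 = 24525334865/12033003048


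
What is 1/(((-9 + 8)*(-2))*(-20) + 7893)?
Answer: 1/7853 ≈ 0.00012734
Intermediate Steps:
1/(((-9 + 8)*(-2))*(-20) + 7893) = 1/(-1*(-2)*(-20) + 7893) = 1/(2*(-20) + 7893) = 1/(-40 + 7893) = 1/7853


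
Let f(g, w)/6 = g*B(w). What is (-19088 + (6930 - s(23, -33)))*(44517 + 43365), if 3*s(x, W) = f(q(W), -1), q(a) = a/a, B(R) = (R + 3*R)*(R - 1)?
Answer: -1069875468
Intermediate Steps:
B(R) = 4*R*(-1 + R) (B(R) = (4*R)*(-1 + R) = 4*R*(-1 + R))
q(a) = 1
f(g, w) = 24*g*w*(-1 + w) (f(g, w) = 6*(g*(4*w*(-1 + w))) = 6*(4*g*w*(-1 + w)) = 24*g*w*(-1 + w))
s(x, W) = 16 (s(x, W) = (24*1*(-1)*(-1 - 1))/3 = (24*1*(-1)*(-2))/3 = (⅓)*48 = 16)
(-19088 + (6930 - s(23, -33)))*(44517 + 43365) = (-19088 + (6930 - 1*16))*(44517 + 43365) = (-19088 + (6930 - 16))*87882 = (-19088 + 6914)*87882 = -12174*87882 = -1069875468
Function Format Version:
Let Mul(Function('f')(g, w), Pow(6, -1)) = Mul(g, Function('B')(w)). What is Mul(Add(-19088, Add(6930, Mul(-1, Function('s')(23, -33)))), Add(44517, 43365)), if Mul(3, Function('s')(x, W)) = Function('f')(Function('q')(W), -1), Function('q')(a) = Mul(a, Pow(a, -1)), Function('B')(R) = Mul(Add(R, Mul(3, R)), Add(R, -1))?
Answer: -1069875468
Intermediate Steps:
Function('B')(R) = Mul(4, R, Add(-1, R)) (Function('B')(R) = Mul(Mul(4, R), Add(-1, R)) = Mul(4, R, Add(-1, R)))
Function('q')(a) = 1
Function('f')(g, w) = Mul(24, g, w, Add(-1, w)) (Function('f')(g, w) = Mul(6, Mul(g, Mul(4, w, Add(-1, w)))) = Mul(6, Mul(4, g, w, Add(-1, w))) = Mul(24, g, w, Add(-1, w)))
Function('s')(x, W) = 16 (Function('s')(x, W) = Mul(Rational(1, 3), Mul(24, 1, -1, Add(-1, -1))) = Mul(Rational(1, 3), Mul(24, 1, -1, -2)) = Mul(Rational(1, 3), 48) = 16)
Mul(Add(-19088, Add(6930, Mul(-1, Function('s')(23, -33)))), Add(44517, 43365)) = Mul(Add(-19088, Add(6930, Mul(-1, 16))), Add(44517, 43365)) = Mul(Add(-19088, Add(6930, -16)), 87882) = Mul(Add(-19088, 6914), 87882) = Mul(-12174, 87882) = -1069875468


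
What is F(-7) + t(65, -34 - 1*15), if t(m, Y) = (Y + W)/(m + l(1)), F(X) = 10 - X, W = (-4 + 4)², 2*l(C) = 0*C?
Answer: 1056/65 ≈ 16.246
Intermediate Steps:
l(C) = 0 (l(C) = (0*C)/2 = (½)*0 = 0)
W = 0 (W = 0² = 0)
t(m, Y) = Y/m (t(m, Y) = (Y + 0)/(m + 0) = Y/m)
F(-7) + t(65, -34 - 1*15) = (10 - 1*(-7)) + (-34 - 1*15)/65 = (10 + 7) + (-34 - 15)*(1/65) = 17 - 49*1/65 = 17 - 49/65 = 1056/65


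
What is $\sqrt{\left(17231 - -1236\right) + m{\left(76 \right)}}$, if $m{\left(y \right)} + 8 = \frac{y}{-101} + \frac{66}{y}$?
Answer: $\frac{\sqrt{271907281906}}{3838} \approx 135.86$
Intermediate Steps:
$m{\left(y \right)} = -8 + \frac{66}{y} - \frac{y}{101}$ ($m{\left(y \right)} = -8 + \left(\frac{y}{-101} + \frac{66}{y}\right) = -8 + \left(y \left(- \frac{1}{101}\right) + \frac{66}{y}\right) = -8 - \left(- \frac{66}{y} + \frac{y}{101}\right) = -8 + \frac{66}{y} - \frac{y}{101}$)
$\sqrt{\left(17231 - -1236\right) + m{\left(76 \right)}} = \sqrt{\left(17231 - -1236\right) - \left(\frac{884}{101} - \frac{33}{38}\right)} = \sqrt{\left(17231 + 1236\right) - \frac{30259}{3838}} = \sqrt{18467 - \frac{30259}{3838}} = \sqrt{\frac{70846087}{3838}} = \frac{\sqrt{271907281906}}{3838}$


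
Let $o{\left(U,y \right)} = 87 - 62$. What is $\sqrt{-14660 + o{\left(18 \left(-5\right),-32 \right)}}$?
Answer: $i \sqrt{14635} \approx 120.98 i$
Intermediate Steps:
$o{\left(U,y \right)} = 25$ ($o{\left(U,y \right)} = 87 - 62 = 25$)
$\sqrt{-14660 + o{\left(18 \left(-5\right),-32 \right)}} = \sqrt{-14660 + 25} = \sqrt{-14635} = i \sqrt{14635}$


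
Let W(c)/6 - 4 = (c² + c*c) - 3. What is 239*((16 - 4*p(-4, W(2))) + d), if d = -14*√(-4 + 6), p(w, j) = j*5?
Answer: -254296 - 3346*√2 ≈ -2.5903e+5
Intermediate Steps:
W(c) = 6 + 12*c² (W(c) = 24 + 6*((c² + c*c) - 3) = 24 + 6*((c² + c²) - 3) = 24 + 6*(2*c² - 3) = 24 + 6*(-3 + 2*c²) = 24 + (-18 + 12*c²) = 6 + 12*c²)
p(w, j) = 5*j
d = -14*√2 ≈ -19.799
239*((16 - 4*p(-4, W(2))) + d) = 239*((16 - 20*(6 + 12*2²)) - 14*√2) = 239*((16 - 20*(6 + 12*4)) - 14*√2) = 239*((16 - 20*(6 + 48)) - 14*√2) = 239*((16 - 20*54) - 14*√2) = 239*((16 - 4*270) - 14*√2) = 239*((16 - 1080) - 14*√2) = 239*(-1064 - 14*√2) = -254296 - 3346*√2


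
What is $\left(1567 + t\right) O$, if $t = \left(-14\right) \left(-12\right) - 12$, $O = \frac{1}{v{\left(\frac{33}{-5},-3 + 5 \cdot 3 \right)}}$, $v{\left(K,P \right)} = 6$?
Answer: $\frac{1723}{6} \approx 287.17$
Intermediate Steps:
$O = \frac{1}{6} \approx 0.16667$
$t = 156$ ($t = 168 - 12 = 156$)
$\left(1567 + t\right) O = \left(1567 + 156\right) \frac{1}{6} = 1723 \cdot \frac{1}{6} = \frac{1723}{6}$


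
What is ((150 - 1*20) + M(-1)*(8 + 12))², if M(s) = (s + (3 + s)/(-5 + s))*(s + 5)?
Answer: 4900/9 ≈ 544.44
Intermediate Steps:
M(s) = (5 + s)*(s + (3 + s)/(-5 + s)) (M(s) = (s + (3 + s)/(-5 + s))*(5 + s) = (5 + s)*(s + (3 + s)/(-5 + s)))
((150 - 1*20) + M(-1)*(8 + 12))² = ((150 - 1*20) + ((15 + (-1)² + (-1)³ - 17*(-1))/(-5 - 1))*(8 + 12))² = ((150 - 20) + ((15 + 1 - 1 + 17)/(-6))*20)² = (130 - ⅙*32*20)² = (130 - 16/3*20)² = (130 - 320/3)² = (70/3)² = 4900/9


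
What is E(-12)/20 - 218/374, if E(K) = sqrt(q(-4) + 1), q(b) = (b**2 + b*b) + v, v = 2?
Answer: -109/187 + sqrt(35)/20 ≈ -0.28708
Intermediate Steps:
q(b) = 2 + 2*b**2 (q(b) = (b**2 + b*b) + 2 = (b**2 + b**2) + 2 = 2*b**2 + 2 = 2 + 2*b**2)
E(K) = sqrt(35) (E(K) = sqrt((2 + 2*(-4)**2) + 1) = sqrt((2 + 2*16) + 1) = sqrt((2 + 32) + 1) = sqrt(34 + 1) = sqrt(35))
E(-12)/20 - 218/374 = sqrt(35)/20 - 218/374 = sqrt(35)*(1/20) - 218*1/374 = sqrt(35)/20 - 109/187 = -109/187 + sqrt(35)/20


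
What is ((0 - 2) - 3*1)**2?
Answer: 25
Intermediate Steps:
((0 - 2) - 3*1)**2 = (-2 - 3)**2 = (-5)**2 = 25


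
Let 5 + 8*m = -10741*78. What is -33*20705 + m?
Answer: -6303923/8 ≈ -7.8799e+5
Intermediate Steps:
m = -837803/8 (m = -5/8 + (-10741*78)/8 = -5/8 + (1/8)*(-837798) = -5/8 - 418899/4 = -837803/8 ≈ -1.0473e+5)
-33*20705 + m = -33*20705 - 837803/8 = -683265 - 837803/8 = -6303923/8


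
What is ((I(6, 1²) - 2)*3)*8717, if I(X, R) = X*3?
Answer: 418416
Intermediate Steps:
I(X, R) = 3*X
((I(6, 1²) - 2)*3)*8717 = ((3*6 - 2)*3)*8717 = ((18 - 2)*3)*8717 = (16*3)*8717 = 48*8717 = 418416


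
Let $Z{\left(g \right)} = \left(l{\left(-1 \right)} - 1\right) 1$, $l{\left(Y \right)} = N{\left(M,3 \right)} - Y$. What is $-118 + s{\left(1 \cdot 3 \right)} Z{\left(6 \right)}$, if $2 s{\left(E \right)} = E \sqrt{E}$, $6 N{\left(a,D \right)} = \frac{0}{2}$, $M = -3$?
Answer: $-118$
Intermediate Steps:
$N{\left(a,D \right)} = 0$ ($N{\left(a,D \right)} = \frac{0 \cdot \frac{1}{2}}{6} = \frac{1}{6} \cdot 0 = 0$)
$l{\left(Y \right)} = - Y$ ($l{\left(Y \right)} = 0 - Y = - Y$)
$Z{\left(g \right)} = 0$ ($Z{\left(g \right)} = \left(\left(-1\right) \left(-1\right) - 1\right) 1 = \left(1 - 1\right) 1 = 0 \cdot 1 = 0$)
$s{\left(E \right)} = \frac{E^{\frac{3}{2}}}{2}$ ($s{\left(E \right)} = \frac{E \sqrt{E}}{2} = \frac{E^{\frac{3}{2}}}{2}$)
$-118 + s{\left(1 \cdot 3 \right)} Z{\left(6 \right)} = -118 + \frac{\left(1 \cdot 3\right)^{\frac{3}{2}}}{2} \cdot 0 = -118 + \frac{3^{\frac{3}{2}}}{2} \cdot 0 = -118 + \frac{3 \sqrt{3}}{2} \cdot 0 = -118 + 0 = -118$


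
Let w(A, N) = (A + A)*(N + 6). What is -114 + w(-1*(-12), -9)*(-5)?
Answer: 246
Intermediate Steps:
w(A, N) = 2*A*(6 + N) (w(A, N) = (2*A)*(6 + N) = 2*A*(6 + N))
-114 + w(-1*(-12), -9)*(-5) = -114 + (2*(-1*(-12))*(6 - 9))*(-5) = -114 + (2*12*(-3))*(-5) = -114 - 72*(-5) = -114 + 360 = 246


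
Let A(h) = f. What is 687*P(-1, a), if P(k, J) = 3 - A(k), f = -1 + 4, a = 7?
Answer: 0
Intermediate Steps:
f = 3
A(h) = 3
P(k, J) = 0 (P(k, J) = 3 - 1*3 = 3 - 3 = 0)
687*P(-1, a) = 687*0 = 0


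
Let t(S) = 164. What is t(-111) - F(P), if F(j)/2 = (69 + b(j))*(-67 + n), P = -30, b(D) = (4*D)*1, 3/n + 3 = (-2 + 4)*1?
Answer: -6976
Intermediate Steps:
n = -3 (n = 3/(-3 + (-2 + 4)*1) = 3/(-3 + 2*1) = 3/(-3 + 2) = 3/(-1) = 3*(-1) = -3)
b(D) = 4*D
F(j) = -9660 - 560*j (F(j) = 2*((69 + 4*j)*(-67 - 3)) = 2*((69 + 4*j)*(-70)) = 2*(-4830 - 280*j) = -9660 - 560*j)
t(-111) - F(P) = 164 - (-9660 - 560*(-30)) = 164 - (-9660 + 16800) = 164 - 1*7140 = 164 - 7140 = -6976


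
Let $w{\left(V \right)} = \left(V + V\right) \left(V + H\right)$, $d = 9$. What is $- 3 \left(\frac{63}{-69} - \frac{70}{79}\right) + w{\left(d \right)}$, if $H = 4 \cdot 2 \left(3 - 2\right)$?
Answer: $\frac{565809}{1817} \approx 311.4$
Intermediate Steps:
$H = 8$ ($H = 8 \cdot 1 = 8$)
$w{\left(V \right)} = 2 V \left(8 + V\right)$ ($w{\left(V \right)} = \left(V + V\right) \left(V + 8\right) = 2 V \left(8 + V\right)$)
$- 3 \left(\frac{63}{-69} - \frac{70}{79}\right) + w{\left(d \right)} = - 3 \left(\frac{63}{-69} - \frac{70}{79}\right) + 2 \cdot 9 \left(8 + 9\right) = - 3 \left(63 \left(- \frac{1}{69}\right) - \frac{70}{79}\right) + 2 \cdot 9 \cdot 17 = - 3 \left(- \frac{21}{23} - \frac{70}{79}\right) + 306 = \left(-3\right) \left(- \frac{3269}{1817}\right) + 306 = \frac{9807}{1817} + 306 = \frac{565809}{1817}$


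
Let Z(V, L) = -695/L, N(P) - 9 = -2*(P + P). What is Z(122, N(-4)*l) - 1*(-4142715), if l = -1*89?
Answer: 1843508314/445 ≈ 4.1427e+6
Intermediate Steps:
N(P) = 9 - 4*P (N(P) = 9 - 2*(P + P) = 9 - 4*P)
l = -89
Z(122, N(-4)*l) - 1*(-4142715) = -695*(-1/(89*(9 - 4*(-4)))) - 1*(-4142715) = -695*(-1/(89*(9 + 16))) + 4142715 = -695/(25*(-89)) + 4142715 = -695/(-2225) + 4142715 = -695*(-1/2225) + 4142715 = 139/445 + 4142715 = 1843508314/445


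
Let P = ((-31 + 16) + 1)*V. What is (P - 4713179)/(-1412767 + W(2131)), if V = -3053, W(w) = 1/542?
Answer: 2531376854/765719713 ≈ 3.3059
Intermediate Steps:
W(w) = 1/542
P = 42742 (P = ((-31 + 16) + 1)*(-3053) = (-15 + 1)*(-3053) = -14*(-3053) = 42742)
(P - 4713179)/(-1412767 + W(2131)) = (42742 - 4713179)/(-1412767 + 1/542) = -4670437/(-765719713/542) = -4670437*(-542/765719713) = 2531376854/765719713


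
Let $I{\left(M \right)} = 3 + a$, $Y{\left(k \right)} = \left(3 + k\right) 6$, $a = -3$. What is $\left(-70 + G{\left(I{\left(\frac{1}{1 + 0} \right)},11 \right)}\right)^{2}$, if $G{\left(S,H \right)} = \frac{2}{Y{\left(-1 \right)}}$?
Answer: $\frac{175561}{36} \approx 4876.7$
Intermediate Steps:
$Y{\left(k \right)} = 18 + 6 k$
$I{\left(M \right)} = 0$ ($I{\left(M \right)} = 3 - 3 = 0$)
$G{\left(S,H \right)} = \frac{1}{6}$ ($G{\left(S,H \right)} = \frac{2}{18 + 6 \left(-1\right)} = \frac{2}{18 - 6} = \frac{2}{12} = 2 \cdot \frac{1}{12} = \frac{1}{6}$)
$\left(-70 + G{\left(I{\left(\frac{1}{1 + 0} \right)},11 \right)}\right)^{2} = \left(-70 + \frac{1}{6}\right)^{2} = \left(- \frac{419}{6}\right)^{2} = \frac{175561}{36}$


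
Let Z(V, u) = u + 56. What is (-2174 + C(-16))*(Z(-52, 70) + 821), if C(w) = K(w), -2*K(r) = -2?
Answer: -2057831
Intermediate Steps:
Z(V, u) = 56 + u
K(r) = 1 (K(r) = -½*(-2) = 1)
C(w) = 1
(-2174 + C(-16))*(Z(-52, 70) + 821) = (-2174 + 1)*((56 + 70) + 821) = -2173*(126 + 821) = -2173*947 = -2057831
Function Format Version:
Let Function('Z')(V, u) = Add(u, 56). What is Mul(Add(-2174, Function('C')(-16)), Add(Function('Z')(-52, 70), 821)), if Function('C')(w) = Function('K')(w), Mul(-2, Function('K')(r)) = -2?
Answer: -2057831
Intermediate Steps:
Function('Z')(V, u) = Add(56, u)
Function('K')(r) = 1 (Function('K')(r) = Mul(Rational(-1, 2), -2) = 1)
Function('C')(w) = 1
Mul(Add(-2174, Function('C')(-16)), Add(Function('Z')(-52, 70), 821)) = Mul(Add(-2174, 1), Add(Add(56, 70), 821)) = Mul(-2173, Add(126, 821)) = Mul(-2173, 947) = -2057831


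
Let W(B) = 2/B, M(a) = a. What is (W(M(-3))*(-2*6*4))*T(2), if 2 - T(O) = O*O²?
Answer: -192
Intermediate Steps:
T(O) = 2 - O³ (T(O) = 2 - O*O² = 2 - O³)
(W(M(-3))*(-2*6*4))*T(2) = ((2/(-3))*(-2*6*4))*(2 - 1*2³) = ((2*(-⅓))*(-12*4))*(2 - 1*8) = (-⅔*(-48))*(2 - 8) = 32*(-6) = -192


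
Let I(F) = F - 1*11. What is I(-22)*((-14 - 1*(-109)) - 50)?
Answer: -1485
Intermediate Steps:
I(F) = -11 + F (I(F) = F - 11 = -11 + F)
I(-22)*((-14 - 1*(-109)) - 50) = (-11 - 22)*((-14 - 1*(-109)) - 50) = -33*((-14 + 109) - 50) = -33*(95 - 50) = -33*45 = -1485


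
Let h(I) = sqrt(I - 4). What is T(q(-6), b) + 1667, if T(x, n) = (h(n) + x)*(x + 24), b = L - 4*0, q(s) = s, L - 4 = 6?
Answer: 1559 + 18*sqrt(6) ≈ 1603.1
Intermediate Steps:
L = 10 (L = 4 + 6 = 10)
h(I) = sqrt(-4 + I)
b = 10 (b = 10 - 4*0 = 10 + 0 = 10)
T(x, n) = (24 + x)*(x + sqrt(-4 + n)) (T(x, n) = (sqrt(-4 + n) + x)*(x + 24) = (x + sqrt(-4 + n))*(24 + x) = (24 + x)*(x + sqrt(-4 + n)))
T(q(-6), b) + 1667 = ((-6)**2 + 24*(-6) + 24*sqrt(-4 + 10) - 6*sqrt(-4 + 10)) + 1667 = (36 - 144 + 24*sqrt(6) - 6*sqrt(6)) + 1667 = (-108 + 18*sqrt(6)) + 1667 = 1559 + 18*sqrt(6)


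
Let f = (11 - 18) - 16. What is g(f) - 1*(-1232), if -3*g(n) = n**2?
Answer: 3167/3 ≈ 1055.7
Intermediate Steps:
f = -23 (f = -7 - 16 = -23)
g(n) = -n**2/3
g(f) - 1*(-1232) = -1/3*(-23)**2 - 1*(-1232) = -1/3*529 + 1232 = -529/3 + 1232 = 3167/3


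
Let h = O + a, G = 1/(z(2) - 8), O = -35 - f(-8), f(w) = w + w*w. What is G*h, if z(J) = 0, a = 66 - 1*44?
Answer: 69/8 ≈ 8.6250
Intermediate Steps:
f(w) = w + w**2
a = 22 (a = 66 - 44 = 22)
O = -91 (O = -35 - (-8)*(1 - 8) = -35 - (-8)*(-7) = -35 - 1*56 = -35 - 56 = -91)
G = -1/8 (G = 1/(0 - 8) = 1/(-8) = -1/8 ≈ -0.12500)
h = -69 (h = -91 + 22 = -69)
G*h = -1/8*(-69) = 69/8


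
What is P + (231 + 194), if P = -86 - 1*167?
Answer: 172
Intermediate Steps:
P = -253 (P = -86 - 167 = -253)
P + (231 + 194) = -253 + (231 + 194) = -253 + 425 = 172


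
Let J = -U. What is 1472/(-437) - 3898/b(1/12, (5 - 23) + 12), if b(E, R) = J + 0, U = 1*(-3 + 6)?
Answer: 73870/57 ≈ 1296.0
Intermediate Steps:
U = 3 (U = 1*3 = 3)
J = -3 (J = -1*3 = -3)
b(E, R) = -3 (b(E, R) = -3 + 0 = -3)
1472/(-437) - 3898/b(1/12, (5 - 23) + 12) = 1472/(-437) - 3898/(-3) = 1472*(-1/437) - 3898*(-⅓) = -64/19 + 3898/3 = 73870/57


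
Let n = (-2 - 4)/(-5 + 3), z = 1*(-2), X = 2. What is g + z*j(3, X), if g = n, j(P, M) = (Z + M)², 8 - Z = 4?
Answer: -69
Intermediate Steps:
Z = 4 (Z = 8 - 1*4 = 8 - 4 = 4)
j(P, M) = (4 + M)²
z = -2
n = 3 (n = -6/(-2) = -6*(-½) = 3)
g = 3
g + z*j(3, X) = 3 - 2*(4 + 2)² = 3 - 2*6² = 3 - 2*36 = 3 - 72 = -69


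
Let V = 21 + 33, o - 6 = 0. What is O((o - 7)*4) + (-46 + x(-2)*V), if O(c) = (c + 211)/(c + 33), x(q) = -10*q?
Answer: 30193/29 ≈ 1041.1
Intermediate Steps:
o = 6 (o = 6 + 0 = 6)
V = 54
O(c) = (211 + c)/(33 + c)
O((o - 7)*4) + (-46 + x(-2)*V) = (211 + (6 - 7)*4)/(33 + (6 - 7)*4) + (-46 - 10*(-2)*54) = (211 - 1*4)/(33 - 1*4) + (-46 + 20*54) = (211 - 4)/(33 - 4) + (-46 + 1080) = 207/29 + 1034 = 30193/29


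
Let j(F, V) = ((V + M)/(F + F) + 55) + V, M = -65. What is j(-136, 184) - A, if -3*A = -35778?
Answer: -186999/16 ≈ -11687.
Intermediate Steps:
A = 11926 (A = -1/3*(-35778) = 11926)
j(F, V) = 55 + V + (-65 + V)/(2*F) (j(F, V) = ((V - 65)/(F + F) + 55) + V = ((-65 + V)/((2*F)) + 55) + V = ((-65 + V)*(1/(2*F)) + 55) + V = ((-65 + V)/(2*F) + 55) + V = (55 + (-65 + V)/(2*F)) + V = 55 + V + (-65 + V)/(2*F))
j(-136, 184) - A = (1/2)*(-65 + 184 + 2*(-136)*(55 + 184))/(-136) - 1*11926 = (1/2)*(-1/136)*(-65 + 184 + 2*(-136)*239) - 11926 = (1/2)*(-1/136)*(-65 + 184 - 65008) - 11926 = (1/2)*(-1/136)*(-64889) - 11926 = 3817/16 - 11926 = -186999/16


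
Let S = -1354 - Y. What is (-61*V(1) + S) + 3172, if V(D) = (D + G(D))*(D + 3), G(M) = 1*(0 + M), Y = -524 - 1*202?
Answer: 2056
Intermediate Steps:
Y = -726 (Y = -524 - 202 = -726)
G(M) = M (G(M) = 1*M = M)
V(D) = 2*D*(3 + D) (V(D) = (D + D)*(D + 3) = (2*D)*(3 + D) = 2*D*(3 + D))
S = -628 (S = -1354 - 1*(-726) = -1354 + 726 = -628)
(-61*V(1) + S) + 3172 = (-122*(3 + 1) - 628) + 3172 = (-122*4 - 628) + 3172 = (-61*8 - 628) + 3172 = (-488 - 628) + 3172 = -1116 + 3172 = 2056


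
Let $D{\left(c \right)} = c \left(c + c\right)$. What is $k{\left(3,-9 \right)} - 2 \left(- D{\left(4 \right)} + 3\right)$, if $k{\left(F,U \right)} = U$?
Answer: $49$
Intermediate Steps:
$D{\left(c \right)} = 2 c^{2}$ ($D{\left(c \right)} = c 2 c = 2 c^{2}$)
$k{\left(3,-9 \right)} - 2 \left(- D{\left(4 \right)} + 3\right) = -9 - 2 \left(- 2 \cdot 4^{2} + 3\right) = -9 - 2 \left(- 2 \cdot 16 + 3\right) = -9 - 2 \left(\left(-1\right) 32 + 3\right) = -9 - 2 \left(-32 + 3\right) = -9 - -58 = -9 + 58 = 49$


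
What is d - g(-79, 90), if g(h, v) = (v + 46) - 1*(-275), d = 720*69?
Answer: 49269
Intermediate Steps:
d = 49680
g(h, v) = 321 + v (g(h, v) = (46 + v) + 275 = 321 + v)
d - g(-79, 90) = 49680 - (321 + 90) = 49680 - 1*411 = 49680 - 411 = 49269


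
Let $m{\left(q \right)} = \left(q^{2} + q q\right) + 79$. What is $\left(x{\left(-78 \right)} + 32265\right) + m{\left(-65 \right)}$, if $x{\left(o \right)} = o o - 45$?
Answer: $46833$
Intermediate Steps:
$x{\left(o \right)} = -45 + o^{2}$ ($x{\left(o \right)} = o^{2} - 45 = -45 + o^{2}$)
$m{\left(q \right)} = 79 + 2 q^{2}$ ($m{\left(q \right)} = \left(q^{2} + q^{2}\right) + 79 = 2 q^{2} + 79 = 79 + 2 q^{2}$)
$\left(x{\left(-78 \right)} + 32265\right) + m{\left(-65 \right)} = \left(\left(-45 + \left(-78\right)^{2}\right) + 32265\right) + \left(79 + 2 \left(-65\right)^{2}\right) = \left(\left(-45 + 6084\right) + 32265\right) + \left(79 + 2 \cdot 4225\right) = \left(6039 + 32265\right) + \left(79 + 8450\right) = 38304 + 8529 = 46833$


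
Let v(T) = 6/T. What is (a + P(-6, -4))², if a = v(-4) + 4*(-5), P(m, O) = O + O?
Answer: 3481/4 ≈ 870.25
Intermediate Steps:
P(m, O) = 2*O
a = -43/2 (a = 6/(-4) + 4*(-5) = 6*(-¼) - 20 = -3/2 - 20 = -43/2 ≈ -21.500)
(a + P(-6, -4))² = (-43/2 + 2*(-4))² = (-43/2 - 8)² = (-59/2)² = 3481/4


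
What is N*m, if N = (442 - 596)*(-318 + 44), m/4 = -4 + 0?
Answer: -675136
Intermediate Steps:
m = -16 (m = 4*(-4 + 0) = 4*(-4) = -16)
N = 42196 (N = -154*(-274) = 42196)
N*m = 42196*(-16) = -675136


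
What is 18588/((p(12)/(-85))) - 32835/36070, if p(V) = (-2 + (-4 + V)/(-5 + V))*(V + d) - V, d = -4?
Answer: 6648746933/79354 ≈ 83786.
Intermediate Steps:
p(V) = -V + (-4 + V)*(-2 + (-4 + V)/(-5 + V)) (p(V) = (-2 + (-4 + V)/(-5 + V))*(V - 4) - V = (-2 + (-4 + V)/(-5 + V))*(-4 + V) - V = (-4 + V)*(-2 + (-4 + V)/(-5 + V)) - V = -V + (-4 + V)*(-2 + (-4 + V)/(-5 + V)))
18588/((p(12)/(-85))) - 32835/36070 = 18588/((((-24 - 2*12**2 + 15*12)/(-5 + 12))/(-85))) - 32835/36070 = 18588/((-(-24 - 2*144 + 180)/(85*7))) - 32835*1/36070 = 18588/((-(-24 - 288 + 180)/595)) - 6567/7214 = 18588/((-(-132)/595)) - 6567/7214 = 18588/((-1/85*(-132/7))) - 6567/7214 = 18588/(132/595) - 6567/7214 = 18588*(595/132) - 6567/7214 = 921655/11 - 6567/7214 = 6648746933/79354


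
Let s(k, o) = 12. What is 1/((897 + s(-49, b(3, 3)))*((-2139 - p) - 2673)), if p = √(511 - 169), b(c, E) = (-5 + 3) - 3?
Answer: -802/3507982803 + √38/7015965606 ≈ -2.2774e-7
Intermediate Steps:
b(c, E) = -5 (b(c, E) = -2 - 3 = -5)
p = 3*√38 (p = √342 = 3*√38 ≈ 18.493)
1/((897 + s(-49, b(3, 3)))*((-2139 - p) - 2673)) = 1/((897 + 12)*((-2139 - 3*√38) - 2673)) = 1/(909*((-2139 - 3*√38) - 2673)) = 1/(909*(-4812 - 3*√38)) = 1/(-4374108 - 2727*√38)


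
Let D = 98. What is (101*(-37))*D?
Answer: -366226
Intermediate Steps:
(101*(-37))*D = (101*(-37))*98 = -3737*98 = -366226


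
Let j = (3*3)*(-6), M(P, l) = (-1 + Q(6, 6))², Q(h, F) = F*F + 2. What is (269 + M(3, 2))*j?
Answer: -88452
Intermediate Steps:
Q(h, F) = 2 + F² (Q(h, F) = F² + 2 = 2 + F²)
M(P, l) = 1369 (M(P, l) = (-1 + (2 + 6²))² = (-1 + (2 + 36))² = (-1 + 38)² = 37² = 1369)
j = -54 (j = 9*(-6) = -54)
(269 + M(3, 2))*j = (269 + 1369)*(-54) = 1638*(-54) = -88452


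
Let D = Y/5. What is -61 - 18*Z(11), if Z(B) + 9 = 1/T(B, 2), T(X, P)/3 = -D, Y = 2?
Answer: 116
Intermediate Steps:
D = ⅖ (D = 2/5 = 2*(⅕) = ⅖ ≈ 0.40000)
T(X, P) = -6/5 (T(X, P) = 3*(-1*⅖) = 3*(-⅖) = -6/5)
Z(B) = -59/6 (Z(B) = -9 + 1/(-6/5) = -9 - ⅚ = -59/6)
-61 - 18*Z(11) = -61 - 18*(-59/6) = -61 + 177 = 116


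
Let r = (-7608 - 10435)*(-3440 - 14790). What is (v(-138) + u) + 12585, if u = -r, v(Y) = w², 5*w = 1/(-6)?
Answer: -296020174499/900 ≈ -3.2891e+8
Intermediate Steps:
w = -1/30 (w = (⅕)/(-6) = (⅕)*(-⅙) = -1/30 ≈ -0.033333)
v(Y) = 1/900 (v(Y) = (-1/30)² = 1/900)
r = 328923890 (r = -18043*(-18230) = 328923890)
u = -328923890 (u = -1*328923890 = -328923890)
(v(-138) + u) + 12585 = (1/900 - 328923890) + 12585 = -296031500999/900 + 12585 = -296020174499/900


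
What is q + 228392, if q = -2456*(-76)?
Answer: 415048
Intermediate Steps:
q = 186656
q + 228392 = 186656 + 228392 = 415048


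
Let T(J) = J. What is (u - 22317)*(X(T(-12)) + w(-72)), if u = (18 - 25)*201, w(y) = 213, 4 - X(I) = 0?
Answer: -5148108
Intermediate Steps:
X(I) = 4 (X(I) = 4 - 1*0 = 4 + 0 = 4)
u = -1407 (u = -7*201 = -1407)
(u - 22317)*(X(T(-12)) + w(-72)) = (-1407 - 22317)*(4 + 213) = -23724*217 = -5148108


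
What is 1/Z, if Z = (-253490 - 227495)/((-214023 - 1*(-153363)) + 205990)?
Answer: -29066/96197 ≈ -0.30215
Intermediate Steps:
Z = -96197/29066 (Z = -480985/((-214023 + 153363) + 205990) = -480985/(-60660 + 205990) = -480985/145330 = -480985*1/145330 = -96197/29066 ≈ -3.3096)
1/Z = 1/(-96197/29066) = -29066/96197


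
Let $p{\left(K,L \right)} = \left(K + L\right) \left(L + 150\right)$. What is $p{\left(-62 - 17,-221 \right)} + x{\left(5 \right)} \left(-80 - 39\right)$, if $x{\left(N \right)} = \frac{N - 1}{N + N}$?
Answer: $\frac{106262}{5} \approx 21252.0$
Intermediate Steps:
$x{\left(N \right)} = \frac{-1 + N}{2 N}$
$p{\left(K,L \right)} = \left(150 + L\right) \left(K + L\right)$ ($p{\left(K,L \right)} = \left(K + L\right) \left(150 + L\right) = \left(150 + L\right) \left(K + L\right)$)
$p{\left(-62 - 17,-221 \right)} + x{\left(5 \right)} \left(-80 - 39\right) = \left(\left(-221\right)^{2} + 150 \left(-62 - 17\right) + 150 \left(-221\right) + \left(-62 - 17\right) \left(-221\right)\right) + \frac{-1 + 5}{2 \cdot 5} \left(-80 - 39\right) = \left(48841 + 150 \left(-62 - 17\right) - 33150 + \left(-62 - 17\right) \left(-221\right)\right) + \frac{1}{2} \cdot \frac{1}{5} \cdot 4 \left(-119\right) = \left(48841 + 150 \left(-79\right) - 33150 - -17459\right) + \frac{2}{5} \left(-119\right) = \left(48841 - 11850 - 33150 + 17459\right) - \frac{238}{5} = 21300 - \frac{238}{5} = \frac{106262}{5}$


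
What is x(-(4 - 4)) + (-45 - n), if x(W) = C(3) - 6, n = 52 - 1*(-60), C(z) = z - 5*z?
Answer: -175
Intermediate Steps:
C(z) = -4*z
n = 112 (n = 52 + 60 = 112)
x(W) = -18 (x(W) = -4*3 - 6 = -12 - 6 = -18)
x(-(4 - 4)) + (-45 - n) = -18 + (-45 - 1*112) = -18 + (-45 - 112) = -18 - 157 = -175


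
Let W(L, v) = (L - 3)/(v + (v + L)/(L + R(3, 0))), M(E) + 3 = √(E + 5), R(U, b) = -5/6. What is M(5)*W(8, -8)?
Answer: 15/8 - 5*√10/8 ≈ -0.10142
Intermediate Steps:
R(U, b) = -⅚ (R(U, b) = -5*⅙ = -⅚)
M(E) = -3 + √(5 + E) (M(E) = -3 + √(E + 5) = -3 + √(5 + E))
W(L, v) = (-3 + L)/(v + (L + v)/(-⅚ + L)) (W(L, v) = (L - 3)/(v + (v + L)/(L - ⅚)) = (-3 + L)/(v + (L + v)/(-⅚ + L)))
M(5)*W(8, -8) = (-3 + √(5 + 5))*((15 - 23*8 + 6*8²)/(-8 + 6*8 + 6*8*(-8))) = (-3 + √10)*((15 - 184 + 6*64)/(-8 + 48 - 384)) = (-3 + √10)*((15 - 184 + 384)/(-344)) = (-3 + √10)*(-1/344*215) = (-3 + √10)*(-5/8) = 15/8 - 5*√10/8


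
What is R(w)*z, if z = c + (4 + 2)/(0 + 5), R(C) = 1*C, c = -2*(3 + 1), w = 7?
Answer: -238/5 ≈ -47.600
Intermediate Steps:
c = -8 (c = -2*4 = -8)
R(C) = C
z = -34/5 (z = -8 + (4 + 2)/(0 + 5) = -8 + 6/5 = -34/5 ≈ -6.8000)
R(w)*z = 7*(-34/5) = -238/5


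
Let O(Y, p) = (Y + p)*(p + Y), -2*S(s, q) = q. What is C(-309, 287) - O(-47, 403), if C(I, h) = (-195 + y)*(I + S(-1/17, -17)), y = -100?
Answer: -76177/2 ≈ -38089.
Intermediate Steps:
S(s, q) = -q/2
C(I, h) = -5015/2 - 295*I (C(I, h) = (-195 - 100)*(I - 1/2*(-17)) = -295*(I + 17/2) = -295*(17/2 + I) = -5015/2 - 295*I)
O(Y, p) = (Y + p)**2 (O(Y, p) = (Y + p)*(Y + p) = (Y + p)**2)
C(-309, 287) - O(-47, 403) = (-5015/2 - 295*(-309)) - (-47 + 403)**2 = (-5015/2 + 91155) - 1*356**2 = 177295/2 - 1*126736 = 177295/2 - 126736 = -76177/2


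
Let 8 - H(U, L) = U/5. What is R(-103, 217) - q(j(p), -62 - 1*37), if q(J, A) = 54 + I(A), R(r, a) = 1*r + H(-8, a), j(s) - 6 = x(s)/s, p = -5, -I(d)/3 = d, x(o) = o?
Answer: -2222/5 ≈ -444.40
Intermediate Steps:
I(d) = -3*d
H(U, L) = 8 - U/5
j(s) = 7 (j(s) = 6 + s/s = 6 + 1 = 7)
R(r, a) = 48/5 + r (R(r, a) = 1*r + (8 - 1/5*(-8)) = r + (8 + 8/5) = r + 48/5 = 48/5 + r)
q(J, A) = 54 - 3*A
R(-103, 217) - q(j(p), -62 - 1*37) = (48/5 - 103) - (54 - 3*(-62 - 1*37)) = -467/5 - (54 - 3*(-62 - 37)) = -467/5 - (54 - 3*(-99)) = -467/5 - (54 + 297) = -467/5 - 1*351 = -467/5 - 351 = -2222/5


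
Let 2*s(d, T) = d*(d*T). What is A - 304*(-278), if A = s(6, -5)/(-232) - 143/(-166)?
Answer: 813693565/9628 ≈ 84513.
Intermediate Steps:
s(d, T) = T*d²/2 (s(d, T) = (d*(d*T))/2 = (d*(T*d))/2 = (T*d²)/2 = T*d²/2)
A = 12029/9628 (A = ((½)*(-5)*6²)/(-232) - 143/(-166) = ((½)*(-5)*36)*(-1/232) - 143*(-1/166) = -90*(-1/232) + 143/166 = 45/116 + 143/166 = 12029/9628 ≈ 1.2494)
A - 304*(-278) = 12029/9628 - 304*(-278) = 12029/9628 + 84512 = 813693565/9628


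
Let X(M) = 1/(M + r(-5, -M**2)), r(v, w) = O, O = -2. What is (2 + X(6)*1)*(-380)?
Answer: -855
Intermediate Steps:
r(v, w) = -2
X(M) = 1/(-2 + M) (X(M) = 1/(M - 2) = 1/(-2 + M))
(2 + X(6)*1)*(-380) = (2 + 1/(-2 + 6))*(-380) = (2 + 1/4)*(-380) = (9/4)*(-380) = -855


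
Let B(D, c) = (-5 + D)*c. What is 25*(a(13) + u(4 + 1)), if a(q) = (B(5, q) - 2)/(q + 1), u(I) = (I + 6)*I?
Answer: 9600/7 ≈ 1371.4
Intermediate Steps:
u(I) = I*(6 + I) (u(I) = (6 + I)*I = I*(6 + I))
B(D, c) = c*(-5 + D)
a(q) = -2/(1 + q) (a(q) = (q*(-5 + 5) - 2)/(q + 1) = (q*0 - 2)/(1 + q) = (0 - 2)/(1 + q) = -2/(1 + q))
25*(a(13) + u(4 + 1)) = 25*(-2/(1 + 13) + (4 + 1)*(6 + (4 + 1))) = 25*(-2/14 + 5*(6 + 5)) = 25*(-2*1/14 + 5*11) = 25*(-1/7 + 55) = 25*(384/7) = 9600/7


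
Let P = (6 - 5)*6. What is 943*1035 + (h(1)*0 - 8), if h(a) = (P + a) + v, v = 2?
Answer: 975997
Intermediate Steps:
P = 6 (P = 1*6 = 6)
h(a) = 8 + a (h(a) = (6 + a) + 2 = 8 + a)
943*1035 + (h(1)*0 - 8) = 943*1035 + ((8 + 1)*0 - 8) = 976005 + (9*0 - 8) = 976005 + (0 - 8) = 976005 - 8 = 975997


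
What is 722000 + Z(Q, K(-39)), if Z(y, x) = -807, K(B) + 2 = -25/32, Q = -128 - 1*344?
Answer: 721193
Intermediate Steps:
Q = -472 (Q = -128 - 344 = -472)
K(B) = -89/32 (K(B) = -2 - 25/32 = -89/32)
722000 + Z(Q, K(-39)) = 722000 - 807 = 721193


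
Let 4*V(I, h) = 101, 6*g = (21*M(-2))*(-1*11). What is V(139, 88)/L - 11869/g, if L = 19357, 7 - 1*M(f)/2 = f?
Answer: 83551175/4877964 ≈ 17.128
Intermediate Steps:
M(f) = 14 - 2*f
g = -693 (g = ((21*(14 - 2*(-2)))*(-1*11))/6 = ((21*(14 + 4))*(-11))/6 = ((21*18)*(-11))/6 = (378*(-11))/6 = (1/6)*(-4158) = -693)
V(I, h) = 101/4 (V(I, h) = (1/4)*101 = 101/4)
V(139, 88)/L - 11869/g = (101/4)/19357 - 11869/(-693) = (101/4)*(1/19357) - 11869*(-1/693) = 101/77428 + 1079/63 = 83551175/4877964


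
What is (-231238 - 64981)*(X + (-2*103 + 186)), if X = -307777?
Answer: 91175319543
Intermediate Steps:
(-231238 - 64981)*(X + (-2*103 + 186)) = (-231238 - 64981)*(-307777 + (-2*103 + 186)) = -296219*(-307777 + (-206 + 186)) = -296219*(-307777 - 20) = -296219*(-307797) = 91175319543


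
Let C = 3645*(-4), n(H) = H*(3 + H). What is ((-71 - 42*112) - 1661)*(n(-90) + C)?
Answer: 43443000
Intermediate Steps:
C = -14580
((-71 - 42*112) - 1661)*(n(-90) + C) = ((-71 - 42*112) - 1661)*(-90*(3 - 90) - 14580) = ((-71 - 4704) - 1661)*(-90*(-87) - 14580) = (-4775 - 1661)*(7830 - 14580) = -6436*(-6750) = 43443000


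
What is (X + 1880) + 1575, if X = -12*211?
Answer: 923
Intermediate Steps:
X = -2532
(X + 1880) + 1575 = (-2532 + 1880) + 1575 = -652 + 1575 = 923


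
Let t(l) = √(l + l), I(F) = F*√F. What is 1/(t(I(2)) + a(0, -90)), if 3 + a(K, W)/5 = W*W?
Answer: 1/(40485 + 2*2^(¼)) ≈ 2.4699e-5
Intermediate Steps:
I(F) = F^(3/2)
t(l) = √2*√l (t(l) = √(2*l) = √2*√l)
a(K, W) = -15 + 5*W² (a(K, W) = -15 + 5*(W*W) = -15 + 5*W²)
1/(t(I(2)) + a(0, -90)) = 1/(√2*√(2^(3/2)) + (-15 + 5*(-90)²)) = 1/(√2*√(2*√2) + (-15 + 5*8100)) = 1/(√2*2^(¾) + (-15 + 40500)) = 1/(2*2^(¼) + 40485) = 1/(40485 + 2*2^(¼))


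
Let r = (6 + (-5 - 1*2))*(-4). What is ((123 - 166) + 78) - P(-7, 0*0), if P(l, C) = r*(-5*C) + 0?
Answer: 35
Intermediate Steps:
r = 4 (r = (6 + (-5 - 2))*(-4) = (6 - 7)*(-4) = -1*(-4) = 4)
P(l, C) = -20*C (P(l, C) = 4*(-5*C) + 0 = -20*C + 0 = -20*C)
((123 - 166) + 78) - P(-7, 0*0) = ((123 - 166) + 78) - (-20)*0*0 = (-43 + 78) - (-20)*0 = 35 - 1*0 = 35 + 0 = 35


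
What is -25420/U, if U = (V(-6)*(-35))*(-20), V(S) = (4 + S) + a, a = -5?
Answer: 1271/245 ≈ 5.1878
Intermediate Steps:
V(S) = -1 + S (V(S) = (4 + S) - 5 = -1 + S)
U = -4900 (U = ((-1 - 6)*(-35))*(-20) = -7*(-35)*(-20) = 245*(-20) = -4900)
-25420/U = -25420/(-4900) = -25420*(-1/4900) = 1271/245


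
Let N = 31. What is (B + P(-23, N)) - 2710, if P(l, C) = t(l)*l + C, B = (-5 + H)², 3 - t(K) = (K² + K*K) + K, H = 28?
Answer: 21586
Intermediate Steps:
t(K) = 3 - K - 2*K² (t(K) = 3 - ((K² + K*K) + K) = 3 - ((K² + K²) + K) = 3 - (2*K² + K) = 3 - (K + 2*K²) = 3 + (-K - 2*K²) = 3 - K - 2*K²)
B = 529 (B = (-5 + 28)² = 23² = 529)
P(l, C) = C + l*(3 - l - 2*l²) (P(l, C) = (3 - l - 2*l²)*l + C = l*(3 - l - 2*l²) + C = C + l*(3 - l - 2*l²))
(B + P(-23, N)) - 2710 = (529 + (31 - 1*(-23)*(-3 - 23 + 2*(-23)²))) - 2710 = (529 + (31 - 1*(-23)*(-3 - 23 + 2*529))) - 2710 = (529 + (31 - 1*(-23)*(-3 - 23 + 1058))) - 2710 = (529 + (31 - 1*(-23)*1032)) - 2710 = (529 + (31 + 23736)) - 2710 = (529 + 23767) - 2710 = 24296 - 2710 = 21586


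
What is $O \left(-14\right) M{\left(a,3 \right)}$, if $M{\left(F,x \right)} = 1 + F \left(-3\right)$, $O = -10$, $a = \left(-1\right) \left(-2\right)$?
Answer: $-700$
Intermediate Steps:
$a = 2$
$M{\left(F,x \right)} = 1 - 3 F$
$O \left(-14\right) M{\left(a,3 \right)} = \left(-10\right) \left(-14\right) \left(1 - 6\right) = 140 \left(1 - 6\right) = 140 \left(-5\right) = -700$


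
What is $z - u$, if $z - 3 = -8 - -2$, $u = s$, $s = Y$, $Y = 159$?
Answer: $-162$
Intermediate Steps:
$s = 159$
$u = 159$
$z = -3$ ($z = 3 - 6 = -3$)
$z - u = -3 - 159 = -162$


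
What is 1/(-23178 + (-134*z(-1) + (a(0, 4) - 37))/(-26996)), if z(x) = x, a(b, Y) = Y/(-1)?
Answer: -26996/625713381 ≈ -4.3144e-5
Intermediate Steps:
a(b, Y) = -Y (a(b, Y) = Y*(-1) = -Y)
1/(-23178 + (-134*z(-1) + (a(0, 4) - 37))/(-26996)) = 1/(-23178 + (-134*(-1) + (-1*4 - 37))/(-26996)) = 1/(-23178 + (134 + (-4 - 37))*(-1/26996)) = 1/(-23178 + (134 - 41)*(-1/26996)) = 1/(-23178 + 93*(-1/26996)) = 1/(-23178 - 93/26996) = 1/(-625713381/26996) = -26996/625713381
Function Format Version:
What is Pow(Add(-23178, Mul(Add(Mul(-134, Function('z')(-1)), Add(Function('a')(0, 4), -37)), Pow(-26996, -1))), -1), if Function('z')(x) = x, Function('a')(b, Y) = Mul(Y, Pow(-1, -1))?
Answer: Rational(-26996, 625713381) ≈ -4.3144e-5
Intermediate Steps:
Function('a')(b, Y) = Mul(-1, Y) (Function('a')(b, Y) = Mul(Y, -1) = Mul(-1, Y))
Pow(Add(-23178, Mul(Add(Mul(-134, Function('z')(-1)), Add(Function('a')(0, 4), -37)), Pow(-26996, -1))), -1) = Pow(Add(-23178, Mul(Add(Mul(-134, -1), Add(Mul(-1, 4), -37)), Pow(-26996, -1))), -1) = Pow(Add(-23178, Mul(Add(134, Add(-4, -37)), Rational(-1, 26996))), -1) = Pow(Add(-23178, Mul(Add(134, -41), Rational(-1, 26996))), -1) = Pow(Add(-23178, Mul(93, Rational(-1, 26996))), -1) = Pow(Add(-23178, Rational(-93, 26996)), -1) = Pow(Rational(-625713381, 26996), -1) = Rational(-26996, 625713381)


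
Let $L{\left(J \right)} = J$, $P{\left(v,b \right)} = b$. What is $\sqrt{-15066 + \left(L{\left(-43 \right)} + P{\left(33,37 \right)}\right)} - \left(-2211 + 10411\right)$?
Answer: $-8200 + 4 i \sqrt{942} \approx -8200.0 + 122.77 i$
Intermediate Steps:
$\sqrt{-15066 + \left(L{\left(-43 \right)} + P{\left(33,37 \right)}\right)} - \left(-2211 + 10411\right) = \sqrt{-15066 + \left(-43 + 37\right)} - \left(-2211 + 10411\right) = \sqrt{-15066 - 6} - 8200 = \sqrt{-15072} - 8200 = 4 i \sqrt{942} - 8200 = -8200 + 4 i \sqrt{942}$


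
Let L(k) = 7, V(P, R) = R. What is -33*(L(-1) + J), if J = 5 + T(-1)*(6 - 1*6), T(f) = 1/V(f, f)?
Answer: -396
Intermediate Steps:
T(f) = 1/f
J = 5 (J = 5 + (6 - 1*6)/(-1) = 5 - (6 - 6) = 5 - 1*0 = 5 + 0 = 5)
-33*(L(-1) + J) = -33*(7 + 5) = -33*12 = -396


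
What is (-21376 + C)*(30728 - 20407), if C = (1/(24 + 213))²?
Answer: -12392100032303/56169 ≈ -2.2062e+8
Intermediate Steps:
C = 1/56169 (C = (1/237)² = 1/56169 ≈ 1.7803e-5)
(-21376 + C)*(30728 - 20407) = (-21376 + 1/56169)*(30728 - 20407) = -1200668543/56169*10321 = -12392100032303/56169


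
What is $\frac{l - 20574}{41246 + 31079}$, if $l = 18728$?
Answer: $- \frac{1846}{72325} \approx -0.025524$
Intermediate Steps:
$\frac{l - 20574}{41246 + 31079} = \frac{18728 - 20574}{41246 + 31079} = - \frac{1846}{72325}$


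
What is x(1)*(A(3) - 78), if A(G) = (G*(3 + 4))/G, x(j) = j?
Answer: -71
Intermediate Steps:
A(G) = 7 (A(G) = (G*7)/G = (7*G)/G = 7)
x(1)*(A(3) - 78) = 1*(7 - 78) = 1*(-71) = -71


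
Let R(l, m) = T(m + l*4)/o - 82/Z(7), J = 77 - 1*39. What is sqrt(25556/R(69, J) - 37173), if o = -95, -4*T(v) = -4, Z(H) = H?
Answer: I*sqrt(2392373945937)/7797 ≈ 198.38*I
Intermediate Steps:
T(v) = 1 (T(v) = -1/4*(-4) = 1)
J = 38 (J = 77 - 39 = 38)
R(l, m) = -7797/665 (R(l, m) = 1/(-95) - 82/7 = 1*(-1/95) - 82*1/7 = -1/95 - 82/7 = -7797/665)
sqrt(25556/R(69, J) - 37173) = sqrt(25556/(-7797/665) - 37173) = sqrt(25556*(-665/7797) - 37173) = sqrt(-16994740/7797 - 37173) = sqrt(-306832621/7797) = I*sqrt(2392373945937)/7797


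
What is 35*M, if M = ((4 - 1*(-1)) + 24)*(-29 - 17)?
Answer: -46690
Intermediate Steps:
M = -1334 (M = ((4 + 1) + 24)*(-46) = (5 + 24)*(-46) = 29*(-46) = -1334)
35*M = 35*(-1334) = -46690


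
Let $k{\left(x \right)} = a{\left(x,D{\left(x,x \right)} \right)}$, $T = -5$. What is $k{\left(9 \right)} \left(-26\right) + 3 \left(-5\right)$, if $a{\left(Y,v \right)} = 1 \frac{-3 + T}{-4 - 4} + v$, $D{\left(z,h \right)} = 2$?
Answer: $-93$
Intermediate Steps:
$a{\left(Y,v \right)} = 1 + v$ ($a{\left(Y,v \right)} = 1 \frac{-3 - 5}{-4 - 4} + v = 1 \left(- \frac{8}{-8}\right) + v = 1 \left(\left(-8\right) \left(- \frac{1}{8}\right)\right) + v = 1 \cdot 1 + v = 1 + v$)
$k{\left(x \right)} = 3$ ($k{\left(x \right)} = 1 + 2 = 3$)
$k{\left(9 \right)} \left(-26\right) + 3 \left(-5\right) = 3 \left(-26\right) + 3 \left(-5\right) = -78 - 15 = -93$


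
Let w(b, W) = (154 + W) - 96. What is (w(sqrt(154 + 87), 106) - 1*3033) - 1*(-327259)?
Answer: 324390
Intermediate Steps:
w(b, W) = 58 + W
(w(sqrt(154 + 87), 106) - 1*3033) - 1*(-327259) = ((58 + 106) - 1*3033) - 1*(-327259) = (164 - 3033) + 327259 = -2869 + 327259 = 324390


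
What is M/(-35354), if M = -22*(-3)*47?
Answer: -141/1607 ≈ -0.087741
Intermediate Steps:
M = 3102 (M = 66*47 = 3102)
M/(-35354) = 3102/(-35354) = 3102*(-1/35354) = -141/1607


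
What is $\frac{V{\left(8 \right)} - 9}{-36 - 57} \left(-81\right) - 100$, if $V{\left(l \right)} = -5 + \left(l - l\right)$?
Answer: $- \frac{3478}{31} \approx -112.19$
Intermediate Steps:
$V{\left(l \right)} = -5$ ($V{\left(l \right)} = -5 + 0 = -5$)
$\frac{V{\left(8 \right)} - 9}{-36 - 57} \left(-81\right) - 100 = \frac{-5 - 9}{-36 - 57} \left(-81\right) - 100 = - \frac{14}{-93} \left(-81\right) - 100 = \left(-14\right) \left(- \frac{1}{93}\right) \left(-81\right) - 100 = \frac{14}{93} \left(-81\right) - 100 = - \frac{378}{31} - 100 = - \frac{3478}{31}$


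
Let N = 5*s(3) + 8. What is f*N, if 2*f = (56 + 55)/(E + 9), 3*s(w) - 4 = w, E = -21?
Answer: -2183/24 ≈ -90.958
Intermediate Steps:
s(w) = 4/3 + w/3
f = -37/8 (f = ((56 + 55)/(-21 + 9))/2 = (111/(-12))/2 = (111*(-1/12))/2 = (½)*(-37/4) = -37/8 ≈ -4.6250)
N = 59/3 (N = 5*(4/3 + (⅓)*3) + 8 = 5*(4/3 + 1) + 8 = 5*(7/3) + 8 = 35/3 + 8 = 59/3 ≈ 19.667)
f*N = -37/8*59/3 = -2183/24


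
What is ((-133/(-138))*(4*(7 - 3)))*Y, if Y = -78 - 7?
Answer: -90440/69 ≈ -1310.7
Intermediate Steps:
Y = -85
((-133/(-138))*(4*(7 - 3)))*Y = ((-133/(-138))*(4*(7 - 3)))*(-85) = ((-133*(-1/138))*(4*4))*(-85) = ((133/138)*16)*(-85) = (1064/69)*(-85) = -90440/69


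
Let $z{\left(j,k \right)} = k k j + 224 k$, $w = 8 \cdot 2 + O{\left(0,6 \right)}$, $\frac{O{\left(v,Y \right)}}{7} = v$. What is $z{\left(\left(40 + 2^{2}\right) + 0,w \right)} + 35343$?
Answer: $50191$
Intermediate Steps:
$O{\left(v,Y \right)} = 7 v$
$w = 16$ ($w = 8 \cdot 2 + 7 \cdot 0 = 16 + 0 = 16$)
$z{\left(j,k \right)} = 224 k + j k^{2}$ ($z{\left(j,k \right)} = k^{2} j + 224 k = j k^{2} + 224 k = 224 k + j k^{2}$)
$z{\left(\left(40 + 2^{2}\right) + 0,w \right)} + 35343 = 16 \left(224 + \left(\left(40 + 2^{2}\right) + 0\right) 16\right) + 35343 = 16 \left(224 + \left(\left(40 + 4\right) + 0\right) 16\right) + 35343 = 16 \left(224 + \left(44 + 0\right) 16\right) + 35343 = 16 \left(224 + 44 \cdot 16\right) + 35343 = 16 \left(224 + 704\right) + 35343 = 16 \cdot 928 + 35343 = 14848 + 35343 = 50191$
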